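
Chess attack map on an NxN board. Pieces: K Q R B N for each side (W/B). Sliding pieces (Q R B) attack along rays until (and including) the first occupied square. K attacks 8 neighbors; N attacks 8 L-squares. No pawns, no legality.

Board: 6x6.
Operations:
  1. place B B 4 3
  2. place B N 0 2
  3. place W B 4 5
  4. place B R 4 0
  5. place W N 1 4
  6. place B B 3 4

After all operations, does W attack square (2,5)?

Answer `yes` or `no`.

Answer: no

Derivation:
Op 1: place BB@(4,3)
Op 2: place BN@(0,2)
Op 3: place WB@(4,5)
Op 4: place BR@(4,0)
Op 5: place WN@(1,4)
Op 6: place BB@(3,4)
Per-piece attacks for W:
  WN@(1,4): attacks (3,5) (2,2) (3,3) (0,2)
  WB@(4,5): attacks (5,4) (3,4) [ray(-1,-1) blocked at (3,4)]
W attacks (2,5): no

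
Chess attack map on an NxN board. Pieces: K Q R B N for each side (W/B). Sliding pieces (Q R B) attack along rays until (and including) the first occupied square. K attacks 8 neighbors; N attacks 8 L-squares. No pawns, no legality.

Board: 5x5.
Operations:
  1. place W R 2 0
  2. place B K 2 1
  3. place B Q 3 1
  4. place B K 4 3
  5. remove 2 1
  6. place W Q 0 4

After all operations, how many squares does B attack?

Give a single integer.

Answer: 15

Derivation:
Op 1: place WR@(2,0)
Op 2: place BK@(2,1)
Op 3: place BQ@(3,1)
Op 4: place BK@(4,3)
Op 5: remove (2,1)
Op 6: place WQ@(0,4)
Per-piece attacks for B:
  BQ@(3,1): attacks (3,2) (3,3) (3,4) (3,0) (4,1) (2,1) (1,1) (0,1) (4,2) (4,0) (2,2) (1,3) (0,4) (2,0) [ray(-1,1) blocked at (0,4); ray(-1,-1) blocked at (2,0)]
  BK@(4,3): attacks (4,4) (4,2) (3,3) (3,4) (3,2)
Union (15 distinct): (0,1) (0,4) (1,1) (1,3) (2,0) (2,1) (2,2) (3,0) (3,2) (3,3) (3,4) (4,0) (4,1) (4,2) (4,4)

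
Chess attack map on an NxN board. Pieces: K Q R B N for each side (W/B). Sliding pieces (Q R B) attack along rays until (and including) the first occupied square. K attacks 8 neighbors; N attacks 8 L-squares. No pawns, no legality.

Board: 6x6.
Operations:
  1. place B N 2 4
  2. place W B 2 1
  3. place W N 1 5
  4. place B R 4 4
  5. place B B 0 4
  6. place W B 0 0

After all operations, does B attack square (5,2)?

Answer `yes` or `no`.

Answer: no

Derivation:
Op 1: place BN@(2,4)
Op 2: place WB@(2,1)
Op 3: place WN@(1,5)
Op 4: place BR@(4,4)
Op 5: place BB@(0,4)
Op 6: place WB@(0,0)
Per-piece attacks for B:
  BB@(0,4): attacks (1,5) (1,3) (2,2) (3,1) (4,0) [ray(1,1) blocked at (1,5)]
  BN@(2,4): attacks (4,5) (0,5) (3,2) (4,3) (1,2) (0,3)
  BR@(4,4): attacks (4,5) (4,3) (4,2) (4,1) (4,0) (5,4) (3,4) (2,4) [ray(-1,0) blocked at (2,4)]
B attacks (5,2): no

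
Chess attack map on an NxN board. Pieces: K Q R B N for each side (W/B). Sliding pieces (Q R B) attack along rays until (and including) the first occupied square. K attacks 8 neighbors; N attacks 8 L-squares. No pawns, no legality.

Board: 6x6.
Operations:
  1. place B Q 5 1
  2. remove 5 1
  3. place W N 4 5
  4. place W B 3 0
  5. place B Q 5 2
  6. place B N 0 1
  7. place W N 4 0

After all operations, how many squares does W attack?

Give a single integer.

Answer: 9

Derivation:
Op 1: place BQ@(5,1)
Op 2: remove (5,1)
Op 3: place WN@(4,5)
Op 4: place WB@(3,0)
Op 5: place BQ@(5,2)
Op 6: place BN@(0,1)
Op 7: place WN@(4,0)
Per-piece attacks for W:
  WB@(3,0): attacks (4,1) (5,2) (2,1) (1,2) (0,3) [ray(1,1) blocked at (5,2)]
  WN@(4,0): attacks (5,2) (3,2) (2,1)
  WN@(4,5): attacks (5,3) (3,3) (2,4)
Union (9 distinct): (0,3) (1,2) (2,1) (2,4) (3,2) (3,3) (4,1) (5,2) (5,3)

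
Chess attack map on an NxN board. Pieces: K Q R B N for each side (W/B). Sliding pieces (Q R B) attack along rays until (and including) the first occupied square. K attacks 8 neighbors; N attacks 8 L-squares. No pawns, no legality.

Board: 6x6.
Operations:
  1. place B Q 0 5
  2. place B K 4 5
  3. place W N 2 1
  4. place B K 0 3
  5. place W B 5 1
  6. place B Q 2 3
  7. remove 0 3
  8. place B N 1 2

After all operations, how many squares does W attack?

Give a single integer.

Op 1: place BQ@(0,5)
Op 2: place BK@(4,5)
Op 3: place WN@(2,1)
Op 4: place BK@(0,3)
Op 5: place WB@(5,1)
Op 6: place BQ@(2,3)
Op 7: remove (0,3)
Op 8: place BN@(1,2)
Per-piece attacks for W:
  WN@(2,1): attacks (3,3) (4,2) (1,3) (0,2) (4,0) (0,0)
  WB@(5,1): attacks (4,2) (3,3) (2,4) (1,5) (4,0)
Union (8 distinct): (0,0) (0,2) (1,3) (1,5) (2,4) (3,3) (4,0) (4,2)

Answer: 8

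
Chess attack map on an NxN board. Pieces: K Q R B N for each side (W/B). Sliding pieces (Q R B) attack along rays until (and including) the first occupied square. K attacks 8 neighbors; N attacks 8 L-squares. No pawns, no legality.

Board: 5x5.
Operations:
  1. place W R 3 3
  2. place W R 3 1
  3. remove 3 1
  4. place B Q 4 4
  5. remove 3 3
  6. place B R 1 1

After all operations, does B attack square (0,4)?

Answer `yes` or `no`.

Answer: yes

Derivation:
Op 1: place WR@(3,3)
Op 2: place WR@(3,1)
Op 3: remove (3,1)
Op 4: place BQ@(4,4)
Op 5: remove (3,3)
Op 6: place BR@(1,1)
Per-piece attacks for B:
  BR@(1,1): attacks (1,2) (1,3) (1,4) (1,0) (2,1) (3,1) (4,1) (0,1)
  BQ@(4,4): attacks (4,3) (4,2) (4,1) (4,0) (3,4) (2,4) (1,4) (0,4) (3,3) (2,2) (1,1) [ray(-1,-1) blocked at (1,1)]
B attacks (0,4): yes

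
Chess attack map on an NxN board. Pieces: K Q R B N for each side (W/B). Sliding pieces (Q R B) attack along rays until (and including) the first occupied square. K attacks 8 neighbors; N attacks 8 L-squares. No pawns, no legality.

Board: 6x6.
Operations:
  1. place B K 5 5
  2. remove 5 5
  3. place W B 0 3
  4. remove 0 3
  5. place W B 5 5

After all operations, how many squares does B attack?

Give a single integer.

Op 1: place BK@(5,5)
Op 2: remove (5,5)
Op 3: place WB@(0,3)
Op 4: remove (0,3)
Op 5: place WB@(5,5)
Per-piece attacks for B:
Union (0 distinct): (none)

Answer: 0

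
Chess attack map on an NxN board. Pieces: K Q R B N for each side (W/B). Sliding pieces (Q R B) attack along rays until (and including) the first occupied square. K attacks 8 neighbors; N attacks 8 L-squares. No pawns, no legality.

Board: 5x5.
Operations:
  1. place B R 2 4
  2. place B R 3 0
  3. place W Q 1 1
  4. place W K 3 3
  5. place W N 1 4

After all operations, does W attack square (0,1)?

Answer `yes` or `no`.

Answer: yes

Derivation:
Op 1: place BR@(2,4)
Op 2: place BR@(3,0)
Op 3: place WQ@(1,1)
Op 4: place WK@(3,3)
Op 5: place WN@(1,4)
Per-piece attacks for W:
  WQ@(1,1): attacks (1,2) (1,3) (1,4) (1,0) (2,1) (3,1) (4,1) (0,1) (2,2) (3,3) (2,0) (0,2) (0,0) [ray(0,1) blocked at (1,4); ray(1,1) blocked at (3,3)]
  WN@(1,4): attacks (2,2) (3,3) (0,2)
  WK@(3,3): attacks (3,4) (3,2) (4,3) (2,3) (4,4) (4,2) (2,4) (2,2)
W attacks (0,1): yes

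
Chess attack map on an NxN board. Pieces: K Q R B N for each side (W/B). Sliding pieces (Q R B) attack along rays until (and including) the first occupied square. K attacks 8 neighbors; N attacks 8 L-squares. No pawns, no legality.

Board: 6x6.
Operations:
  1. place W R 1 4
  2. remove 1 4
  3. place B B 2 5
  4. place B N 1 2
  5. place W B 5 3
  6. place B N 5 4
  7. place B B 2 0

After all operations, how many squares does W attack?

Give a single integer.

Op 1: place WR@(1,4)
Op 2: remove (1,4)
Op 3: place BB@(2,5)
Op 4: place BN@(1,2)
Op 5: place WB@(5,3)
Op 6: place BN@(5,4)
Op 7: place BB@(2,0)
Per-piece attacks for W:
  WB@(5,3): attacks (4,4) (3,5) (4,2) (3,1) (2,0) [ray(-1,-1) blocked at (2,0)]
Union (5 distinct): (2,0) (3,1) (3,5) (4,2) (4,4)

Answer: 5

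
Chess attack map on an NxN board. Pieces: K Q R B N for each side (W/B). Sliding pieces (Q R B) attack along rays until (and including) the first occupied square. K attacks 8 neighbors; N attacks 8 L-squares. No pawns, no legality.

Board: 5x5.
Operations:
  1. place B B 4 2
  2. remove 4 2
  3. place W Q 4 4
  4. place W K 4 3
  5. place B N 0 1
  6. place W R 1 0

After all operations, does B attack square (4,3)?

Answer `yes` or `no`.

Op 1: place BB@(4,2)
Op 2: remove (4,2)
Op 3: place WQ@(4,4)
Op 4: place WK@(4,3)
Op 5: place BN@(0,1)
Op 6: place WR@(1,0)
Per-piece attacks for B:
  BN@(0,1): attacks (1,3) (2,2) (2,0)
B attacks (4,3): no

Answer: no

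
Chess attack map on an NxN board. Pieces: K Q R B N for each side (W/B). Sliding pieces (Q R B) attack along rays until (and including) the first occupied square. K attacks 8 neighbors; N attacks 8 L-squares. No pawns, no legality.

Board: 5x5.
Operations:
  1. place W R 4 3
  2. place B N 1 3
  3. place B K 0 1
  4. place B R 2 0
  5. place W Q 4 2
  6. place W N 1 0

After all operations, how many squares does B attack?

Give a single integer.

Op 1: place WR@(4,3)
Op 2: place BN@(1,3)
Op 3: place BK@(0,1)
Op 4: place BR@(2,0)
Op 5: place WQ@(4,2)
Op 6: place WN@(1,0)
Per-piece attacks for B:
  BK@(0,1): attacks (0,2) (0,0) (1,1) (1,2) (1,0)
  BN@(1,3): attacks (3,4) (2,1) (3,2) (0,1)
  BR@(2,0): attacks (2,1) (2,2) (2,3) (2,4) (3,0) (4,0) (1,0) [ray(-1,0) blocked at (1,0)]
Union (14 distinct): (0,0) (0,1) (0,2) (1,0) (1,1) (1,2) (2,1) (2,2) (2,3) (2,4) (3,0) (3,2) (3,4) (4,0)

Answer: 14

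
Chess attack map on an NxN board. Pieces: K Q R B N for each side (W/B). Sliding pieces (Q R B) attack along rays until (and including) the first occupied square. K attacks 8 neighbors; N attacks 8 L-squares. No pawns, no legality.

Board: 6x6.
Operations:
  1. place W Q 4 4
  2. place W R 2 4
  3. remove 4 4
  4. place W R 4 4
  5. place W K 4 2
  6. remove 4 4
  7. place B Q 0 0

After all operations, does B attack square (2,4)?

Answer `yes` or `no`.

Answer: no

Derivation:
Op 1: place WQ@(4,4)
Op 2: place WR@(2,4)
Op 3: remove (4,4)
Op 4: place WR@(4,4)
Op 5: place WK@(4,2)
Op 6: remove (4,4)
Op 7: place BQ@(0,0)
Per-piece attacks for B:
  BQ@(0,0): attacks (0,1) (0,2) (0,3) (0,4) (0,5) (1,0) (2,0) (3,0) (4,0) (5,0) (1,1) (2,2) (3,3) (4,4) (5,5)
B attacks (2,4): no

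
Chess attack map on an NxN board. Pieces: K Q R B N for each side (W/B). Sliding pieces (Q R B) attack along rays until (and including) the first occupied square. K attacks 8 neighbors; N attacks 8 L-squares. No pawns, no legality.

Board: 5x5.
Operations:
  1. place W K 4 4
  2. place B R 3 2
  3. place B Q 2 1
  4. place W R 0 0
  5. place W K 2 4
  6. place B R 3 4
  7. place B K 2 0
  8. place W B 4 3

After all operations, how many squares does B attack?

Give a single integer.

Answer: 19

Derivation:
Op 1: place WK@(4,4)
Op 2: place BR@(3,2)
Op 3: place BQ@(2,1)
Op 4: place WR@(0,0)
Op 5: place WK@(2,4)
Op 6: place BR@(3,4)
Op 7: place BK@(2,0)
Op 8: place WB@(4,3)
Per-piece attacks for B:
  BK@(2,0): attacks (2,1) (3,0) (1,0) (3,1) (1,1)
  BQ@(2,1): attacks (2,2) (2,3) (2,4) (2,0) (3,1) (4,1) (1,1) (0,1) (3,2) (3,0) (1,2) (0,3) (1,0) [ray(0,1) blocked at (2,4); ray(0,-1) blocked at (2,0); ray(1,1) blocked at (3,2)]
  BR@(3,2): attacks (3,3) (3,4) (3,1) (3,0) (4,2) (2,2) (1,2) (0,2) [ray(0,1) blocked at (3,4)]
  BR@(3,4): attacks (3,3) (3,2) (4,4) (2,4) [ray(0,-1) blocked at (3,2); ray(1,0) blocked at (4,4); ray(-1,0) blocked at (2,4)]
Union (19 distinct): (0,1) (0,2) (0,3) (1,0) (1,1) (1,2) (2,0) (2,1) (2,2) (2,3) (2,4) (3,0) (3,1) (3,2) (3,3) (3,4) (4,1) (4,2) (4,4)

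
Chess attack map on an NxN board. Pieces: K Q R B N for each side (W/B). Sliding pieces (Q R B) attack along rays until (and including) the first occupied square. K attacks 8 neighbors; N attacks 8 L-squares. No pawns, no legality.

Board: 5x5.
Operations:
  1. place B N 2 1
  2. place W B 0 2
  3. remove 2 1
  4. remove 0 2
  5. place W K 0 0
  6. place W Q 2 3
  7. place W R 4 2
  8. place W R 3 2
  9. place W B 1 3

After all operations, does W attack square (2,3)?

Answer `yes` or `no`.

Answer: no

Derivation:
Op 1: place BN@(2,1)
Op 2: place WB@(0,2)
Op 3: remove (2,1)
Op 4: remove (0,2)
Op 5: place WK@(0,0)
Op 6: place WQ@(2,3)
Op 7: place WR@(4,2)
Op 8: place WR@(3,2)
Op 9: place WB@(1,3)
Per-piece attacks for W:
  WK@(0,0): attacks (0,1) (1,0) (1,1)
  WB@(1,3): attacks (2,4) (2,2) (3,1) (4,0) (0,4) (0,2)
  WQ@(2,3): attacks (2,4) (2,2) (2,1) (2,0) (3,3) (4,3) (1,3) (3,4) (3,2) (1,4) (1,2) (0,1) [ray(-1,0) blocked at (1,3); ray(1,-1) blocked at (3,2)]
  WR@(3,2): attacks (3,3) (3,4) (3,1) (3,0) (4,2) (2,2) (1,2) (0,2) [ray(1,0) blocked at (4,2)]
  WR@(4,2): attacks (4,3) (4,4) (4,1) (4,0) (3,2) [ray(-1,0) blocked at (3,2)]
W attacks (2,3): no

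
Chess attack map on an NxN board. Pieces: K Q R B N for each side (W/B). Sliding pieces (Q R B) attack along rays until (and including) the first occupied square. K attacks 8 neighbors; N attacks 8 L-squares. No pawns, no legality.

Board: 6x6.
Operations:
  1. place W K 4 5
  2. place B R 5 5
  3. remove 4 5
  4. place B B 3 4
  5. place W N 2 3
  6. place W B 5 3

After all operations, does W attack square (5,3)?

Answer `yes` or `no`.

Answer: no

Derivation:
Op 1: place WK@(4,5)
Op 2: place BR@(5,5)
Op 3: remove (4,5)
Op 4: place BB@(3,4)
Op 5: place WN@(2,3)
Op 6: place WB@(5,3)
Per-piece attacks for W:
  WN@(2,3): attacks (3,5) (4,4) (1,5) (0,4) (3,1) (4,2) (1,1) (0,2)
  WB@(5,3): attacks (4,4) (3,5) (4,2) (3,1) (2,0)
W attacks (5,3): no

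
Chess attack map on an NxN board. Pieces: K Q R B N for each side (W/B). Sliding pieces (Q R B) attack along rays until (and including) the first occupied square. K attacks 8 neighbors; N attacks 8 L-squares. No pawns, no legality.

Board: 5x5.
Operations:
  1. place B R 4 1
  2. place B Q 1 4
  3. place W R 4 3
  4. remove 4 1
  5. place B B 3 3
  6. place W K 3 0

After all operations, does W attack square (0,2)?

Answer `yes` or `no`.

Answer: no

Derivation:
Op 1: place BR@(4,1)
Op 2: place BQ@(1,4)
Op 3: place WR@(4,3)
Op 4: remove (4,1)
Op 5: place BB@(3,3)
Op 6: place WK@(3,0)
Per-piece attacks for W:
  WK@(3,0): attacks (3,1) (4,0) (2,0) (4,1) (2,1)
  WR@(4,3): attacks (4,4) (4,2) (4,1) (4,0) (3,3) [ray(-1,0) blocked at (3,3)]
W attacks (0,2): no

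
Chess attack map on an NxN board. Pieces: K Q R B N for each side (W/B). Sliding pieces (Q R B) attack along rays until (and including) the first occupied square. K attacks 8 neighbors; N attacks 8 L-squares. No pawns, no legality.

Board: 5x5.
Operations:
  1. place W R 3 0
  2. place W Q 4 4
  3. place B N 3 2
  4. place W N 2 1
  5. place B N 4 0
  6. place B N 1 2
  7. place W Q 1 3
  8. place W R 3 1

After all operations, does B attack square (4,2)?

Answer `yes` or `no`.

Answer: no

Derivation:
Op 1: place WR@(3,0)
Op 2: place WQ@(4,4)
Op 3: place BN@(3,2)
Op 4: place WN@(2,1)
Op 5: place BN@(4,0)
Op 6: place BN@(1,2)
Op 7: place WQ@(1,3)
Op 8: place WR@(3,1)
Per-piece attacks for B:
  BN@(1,2): attacks (2,4) (3,3) (0,4) (2,0) (3,1) (0,0)
  BN@(3,2): attacks (4,4) (2,4) (1,3) (4,0) (2,0) (1,1)
  BN@(4,0): attacks (3,2) (2,1)
B attacks (4,2): no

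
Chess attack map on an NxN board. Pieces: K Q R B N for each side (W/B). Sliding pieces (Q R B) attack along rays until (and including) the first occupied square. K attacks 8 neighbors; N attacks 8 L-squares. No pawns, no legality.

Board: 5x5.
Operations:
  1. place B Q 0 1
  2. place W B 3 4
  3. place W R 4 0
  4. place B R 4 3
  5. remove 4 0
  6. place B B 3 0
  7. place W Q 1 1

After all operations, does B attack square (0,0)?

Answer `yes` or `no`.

Op 1: place BQ@(0,1)
Op 2: place WB@(3,4)
Op 3: place WR@(4,0)
Op 4: place BR@(4,3)
Op 5: remove (4,0)
Op 6: place BB@(3,0)
Op 7: place WQ@(1,1)
Per-piece attacks for B:
  BQ@(0,1): attacks (0,2) (0,3) (0,4) (0,0) (1,1) (1,2) (2,3) (3,4) (1,0) [ray(1,0) blocked at (1,1); ray(1,1) blocked at (3,4)]
  BB@(3,0): attacks (4,1) (2,1) (1,2) (0,3)
  BR@(4,3): attacks (4,4) (4,2) (4,1) (4,0) (3,3) (2,3) (1,3) (0,3)
B attacks (0,0): yes

Answer: yes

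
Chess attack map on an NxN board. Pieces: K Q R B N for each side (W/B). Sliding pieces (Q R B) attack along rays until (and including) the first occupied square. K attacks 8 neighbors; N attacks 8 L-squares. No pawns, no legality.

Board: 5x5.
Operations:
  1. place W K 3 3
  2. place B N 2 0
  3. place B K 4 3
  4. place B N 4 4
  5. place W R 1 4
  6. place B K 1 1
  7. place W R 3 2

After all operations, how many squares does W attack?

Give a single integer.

Answer: 16

Derivation:
Op 1: place WK@(3,3)
Op 2: place BN@(2,0)
Op 3: place BK@(4,3)
Op 4: place BN@(4,4)
Op 5: place WR@(1,4)
Op 6: place BK@(1,1)
Op 7: place WR@(3,2)
Per-piece attacks for W:
  WR@(1,4): attacks (1,3) (1,2) (1,1) (2,4) (3,4) (4,4) (0,4) [ray(0,-1) blocked at (1,1); ray(1,0) blocked at (4,4)]
  WR@(3,2): attacks (3,3) (3,1) (3,0) (4,2) (2,2) (1,2) (0,2) [ray(0,1) blocked at (3,3)]
  WK@(3,3): attacks (3,4) (3,2) (4,3) (2,3) (4,4) (4,2) (2,4) (2,2)
Union (16 distinct): (0,2) (0,4) (1,1) (1,2) (1,3) (2,2) (2,3) (2,4) (3,0) (3,1) (3,2) (3,3) (3,4) (4,2) (4,3) (4,4)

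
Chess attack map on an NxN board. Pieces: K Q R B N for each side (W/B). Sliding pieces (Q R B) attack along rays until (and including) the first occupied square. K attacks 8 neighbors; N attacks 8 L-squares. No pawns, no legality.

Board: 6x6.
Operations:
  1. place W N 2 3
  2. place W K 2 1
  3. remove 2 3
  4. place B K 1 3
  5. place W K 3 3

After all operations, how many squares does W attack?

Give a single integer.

Answer: 14

Derivation:
Op 1: place WN@(2,3)
Op 2: place WK@(2,1)
Op 3: remove (2,3)
Op 4: place BK@(1,3)
Op 5: place WK@(3,3)
Per-piece attacks for W:
  WK@(2,1): attacks (2,2) (2,0) (3,1) (1,1) (3,2) (3,0) (1,2) (1,0)
  WK@(3,3): attacks (3,4) (3,2) (4,3) (2,3) (4,4) (4,2) (2,4) (2,2)
Union (14 distinct): (1,0) (1,1) (1,2) (2,0) (2,2) (2,3) (2,4) (3,0) (3,1) (3,2) (3,4) (4,2) (4,3) (4,4)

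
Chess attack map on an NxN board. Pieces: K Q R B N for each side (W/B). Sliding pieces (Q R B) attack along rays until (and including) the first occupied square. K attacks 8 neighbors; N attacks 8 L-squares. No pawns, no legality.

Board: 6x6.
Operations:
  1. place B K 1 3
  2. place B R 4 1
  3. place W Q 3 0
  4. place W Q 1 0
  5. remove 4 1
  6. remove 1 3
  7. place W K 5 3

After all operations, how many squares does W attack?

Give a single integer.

Op 1: place BK@(1,3)
Op 2: place BR@(4,1)
Op 3: place WQ@(3,0)
Op 4: place WQ@(1,0)
Op 5: remove (4,1)
Op 6: remove (1,3)
Op 7: place WK@(5,3)
Per-piece attacks for W:
  WQ@(1,0): attacks (1,1) (1,2) (1,3) (1,4) (1,5) (2,0) (3,0) (0,0) (2,1) (3,2) (4,3) (5,4) (0,1) [ray(1,0) blocked at (3,0)]
  WQ@(3,0): attacks (3,1) (3,2) (3,3) (3,4) (3,5) (4,0) (5,0) (2,0) (1,0) (4,1) (5,2) (2,1) (1,2) (0,3) [ray(-1,0) blocked at (1,0)]
  WK@(5,3): attacks (5,4) (5,2) (4,3) (4,4) (4,2)
Union (25 distinct): (0,0) (0,1) (0,3) (1,0) (1,1) (1,2) (1,3) (1,4) (1,5) (2,0) (2,1) (3,0) (3,1) (3,2) (3,3) (3,4) (3,5) (4,0) (4,1) (4,2) (4,3) (4,4) (5,0) (5,2) (5,4)

Answer: 25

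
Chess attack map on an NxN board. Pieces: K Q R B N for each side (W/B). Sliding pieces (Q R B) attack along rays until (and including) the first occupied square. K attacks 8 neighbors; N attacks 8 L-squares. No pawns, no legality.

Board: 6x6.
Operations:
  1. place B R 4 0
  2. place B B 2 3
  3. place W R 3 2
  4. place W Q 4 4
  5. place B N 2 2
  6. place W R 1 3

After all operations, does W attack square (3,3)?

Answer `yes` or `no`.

Op 1: place BR@(4,0)
Op 2: place BB@(2,3)
Op 3: place WR@(3,2)
Op 4: place WQ@(4,4)
Op 5: place BN@(2,2)
Op 6: place WR@(1,3)
Per-piece attacks for W:
  WR@(1,3): attacks (1,4) (1,5) (1,2) (1,1) (1,0) (2,3) (0,3) [ray(1,0) blocked at (2,3)]
  WR@(3,2): attacks (3,3) (3,4) (3,5) (3,1) (3,0) (4,2) (5,2) (2,2) [ray(-1,0) blocked at (2,2)]
  WQ@(4,4): attacks (4,5) (4,3) (4,2) (4,1) (4,0) (5,4) (3,4) (2,4) (1,4) (0,4) (5,5) (5,3) (3,5) (3,3) (2,2) [ray(0,-1) blocked at (4,0); ray(-1,-1) blocked at (2,2)]
W attacks (3,3): yes

Answer: yes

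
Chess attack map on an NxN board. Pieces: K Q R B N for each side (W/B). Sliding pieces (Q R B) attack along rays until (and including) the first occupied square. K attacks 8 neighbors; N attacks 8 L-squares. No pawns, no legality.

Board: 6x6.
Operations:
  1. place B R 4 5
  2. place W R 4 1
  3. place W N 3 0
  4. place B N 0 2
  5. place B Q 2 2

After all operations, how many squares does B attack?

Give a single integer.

Op 1: place BR@(4,5)
Op 2: place WR@(4,1)
Op 3: place WN@(3,0)
Op 4: place BN@(0,2)
Op 5: place BQ@(2,2)
Per-piece attacks for B:
  BN@(0,2): attacks (1,4) (2,3) (1,0) (2,1)
  BQ@(2,2): attacks (2,3) (2,4) (2,5) (2,1) (2,0) (3,2) (4,2) (5,2) (1,2) (0,2) (3,3) (4,4) (5,5) (3,1) (4,0) (1,3) (0,4) (1,1) (0,0) [ray(-1,0) blocked at (0,2)]
  BR@(4,5): attacks (4,4) (4,3) (4,2) (4,1) (5,5) (3,5) (2,5) (1,5) (0,5) [ray(0,-1) blocked at (4,1)]
Union (26 distinct): (0,0) (0,2) (0,4) (0,5) (1,0) (1,1) (1,2) (1,3) (1,4) (1,5) (2,0) (2,1) (2,3) (2,4) (2,5) (3,1) (3,2) (3,3) (3,5) (4,0) (4,1) (4,2) (4,3) (4,4) (5,2) (5,5)

Answer: 26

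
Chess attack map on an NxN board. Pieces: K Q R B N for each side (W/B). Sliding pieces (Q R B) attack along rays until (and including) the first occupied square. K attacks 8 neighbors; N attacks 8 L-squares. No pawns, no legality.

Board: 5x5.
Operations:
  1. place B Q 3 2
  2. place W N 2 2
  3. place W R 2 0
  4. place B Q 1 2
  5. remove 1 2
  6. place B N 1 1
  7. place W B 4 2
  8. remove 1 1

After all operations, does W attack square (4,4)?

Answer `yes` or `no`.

Op 1: place BQ@(3,2)
Op 2: place WN@(2,2)
Op 3: place WR@(2,0)
Op 4: place BQ@(1,2)
Op 5: remove (1,2)
Op 6: place BN@(1,1)
Op 7: place WB@(4,2)
Op 8: remove (1,1)
Per-piece attacks for W:
  WR@(2,0): attacks (2,1) (2,2) (3,0) (4,0) (1,0) (0,0) [ray(0,1) blocked at (2,2)]
  WN@(2,2): attacks (3,4) (4,3) (1,4) (0,3) (3,0) (4,1) (1,0) (0,1)
  WB@(4,2): attacks (3,3) (2,4) (3,1) (2,0) [ray(-1,-1) blocked at (2,0)]
W attacks (4,4): no

Answer: no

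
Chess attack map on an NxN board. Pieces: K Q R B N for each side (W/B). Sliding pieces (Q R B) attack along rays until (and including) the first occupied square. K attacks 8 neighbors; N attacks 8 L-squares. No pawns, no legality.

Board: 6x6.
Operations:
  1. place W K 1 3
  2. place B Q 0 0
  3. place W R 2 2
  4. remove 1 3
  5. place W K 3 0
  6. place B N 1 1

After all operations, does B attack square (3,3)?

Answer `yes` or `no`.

Op 1: place WK@(1,3)
Op 2: place BQ@(0,0)
Op 3: place WR@(2,2)
Op 4: remove (1,3)
Op 5: place WK@(3,0)
Op 6: place BN@(1,1)
Per-piece attacks for B:
  BQ@(0,0): attacks (0,1) (0,2) (0,3) (0,4) (0,5) (1,0) (2,0) (3,0) (1,1) [ray(1,0) blocked at (3,0); ray(1,1) blocked at (1,1)]
  BN@(1,1): attacks (2,3) (3,2) (0,3) (3,0)
B attacks (3,3): no

Answer: no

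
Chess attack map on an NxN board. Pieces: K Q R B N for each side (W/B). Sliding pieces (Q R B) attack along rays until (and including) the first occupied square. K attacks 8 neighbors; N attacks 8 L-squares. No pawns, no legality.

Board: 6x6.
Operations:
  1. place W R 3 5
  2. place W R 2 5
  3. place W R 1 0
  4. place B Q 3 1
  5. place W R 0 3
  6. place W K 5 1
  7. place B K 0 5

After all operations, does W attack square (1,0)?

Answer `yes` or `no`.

Op 1: place WR@(3,5)
Op 2: place WR@(2,5)
Op 3: place WR@(1,0)
Op 4: place BQ@(3,1)
Op 5: place WR@(0,3)
Op 6: place WK@(5,1)
Op 7: place BK@(0,5)
Per-piece attacks for W:
  WR@(0,3): attacks (0,4) (0,5) (0,2) (0,1) (0,0) (1,3) (2,3) (3,3) (4,3) (5,3) [ray(0,1) blocked at (0,5)]
  WR@(1,0): attacks (1,1) (1,2) (1,3) (1,4) (1,5) (2,0) (3,0) (4,0) (5,0) (0,0)
  WR@(2,5): attacks (2,4) (2,3) (2,2) (2,1) (2,0) (3,5) (1,5) (0,5) [ray(1,0) blocked at (3,5); ray(-1,0) blocked at (0,5)]
  WR@(3,5): attacks (3,4) (3,3) (3,2) (3,1) (4,5) (5,5) (2,5) [ray(0,-1) blocked at (3,1); ray(-1,0) blocked at (2,5)]
  WK@(5,1): attacks (5,2) (5,0) (4,1) (4,2) (4,0)
W attacks (1,0): no

Answer: no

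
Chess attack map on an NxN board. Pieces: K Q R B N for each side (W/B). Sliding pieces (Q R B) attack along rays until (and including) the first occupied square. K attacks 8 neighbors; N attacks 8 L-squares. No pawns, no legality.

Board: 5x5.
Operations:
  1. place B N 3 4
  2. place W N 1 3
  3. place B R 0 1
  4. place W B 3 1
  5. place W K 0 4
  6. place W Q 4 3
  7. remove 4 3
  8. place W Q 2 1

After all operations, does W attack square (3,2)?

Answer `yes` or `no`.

Answer: yes

Derivation:
Op 1: place BN@(3,4)
Op 2: place WN@(1,3)
Op 3: place BR@(0,1)
Op 4: place WB@(3,1)
Op 5: place WK@(0,4)
Op 6: place WQ@(4,3)
Op 7: remove (4,3)
Op 8: place WQ@(2,1)
Per-piece attacks for W:
  WK@(0,4): attacks (0,3) (1,4) (1,3)
  WN@(1,3): attacks (3,4) (2,1) (3,2) (0,1)
  WQ@(2,1): attacks (2,2) (2,3) (2,4) (2,0) (3,1) (1,1) (0,1) (3,2) (4,3) (3,0) (1,2) (0,3) (1,0) [ray(1,0) blocked at (3,1); ray(-1,0) blocked at (0,1)]
  WB@(3,1): attacks (4,2) (4,0) (2,2) (1,3) (2,0) [ray(-1,1) blocked at (1,3)]
W attacks (3,2): yes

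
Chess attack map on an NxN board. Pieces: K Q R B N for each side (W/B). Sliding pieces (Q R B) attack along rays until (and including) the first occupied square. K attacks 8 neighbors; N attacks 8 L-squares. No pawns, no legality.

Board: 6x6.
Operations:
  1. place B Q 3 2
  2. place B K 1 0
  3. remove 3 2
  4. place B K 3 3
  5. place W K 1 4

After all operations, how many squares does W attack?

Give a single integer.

Answer: 8

Derivation:
Op 1: place BQ@(3,2)
Op 2: place BK@(1,0)
Op 3: remove (3,2)
Op 4: place BK@(3,3)
Op 5: place WK@(1,4)
Per-piece attacks for W:
  WK@(1,4): attacks (1,5) (1,3) (2,4) (0,4) (2,5) (2,3) (0,5) (0,3)
Union (8 distinct): (0,3) (0,4) (0,5) (1,3) (1,5) (2,3) (2,4) (2,5)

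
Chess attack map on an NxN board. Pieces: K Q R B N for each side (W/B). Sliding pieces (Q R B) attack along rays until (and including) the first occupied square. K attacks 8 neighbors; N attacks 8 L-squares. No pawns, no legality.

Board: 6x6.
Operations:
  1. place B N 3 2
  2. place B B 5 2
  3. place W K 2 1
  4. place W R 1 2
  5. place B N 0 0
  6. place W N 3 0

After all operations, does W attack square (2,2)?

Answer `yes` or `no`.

Answer: yes

Derivation:
Op 1: place BN@(3,2)
Op 2: place BB@(5,2)
Op 3: place WK@(2,1)
Op 4: place WR@(1,2)
Op 5: place BN@(0,0)
Op 6: place WN@(3,0)
Per-piece attacks for W:
  WR@(1,2): attacks (1,3) (1,4) (1,5) (1,1) (1,0) (2,2) (3,2) (0,2) [ray(1,0) blocked at (3,2)]
  WK@(2,1): attacks (2,2) (2,0) (3,1) (1,1) (3,2) (3,0) (1,2) (1,0)
  WN@(3,0): attacks (4,2) (5,1) (2,2) (1,1)
W attacks (2,2): yes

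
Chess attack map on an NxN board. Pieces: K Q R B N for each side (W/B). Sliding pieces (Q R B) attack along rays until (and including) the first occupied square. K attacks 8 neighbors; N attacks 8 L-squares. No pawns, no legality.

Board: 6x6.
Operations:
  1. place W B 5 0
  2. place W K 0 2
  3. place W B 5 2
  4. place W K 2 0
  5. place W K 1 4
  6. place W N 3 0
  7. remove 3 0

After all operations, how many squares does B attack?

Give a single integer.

Answer: 0

Derivation:
Op 1: place WB@(5,0)
Op 2: place WK@(0,2)
Op 3: place WB@(5,2)
Op 4: place WK@(2,0)
Op 5: place WK@(1,4)
Op 6: place WN@(3,0)
Op 7: remove (3,0)
Per-piece attacks for B:
Union (0 distinct): (none)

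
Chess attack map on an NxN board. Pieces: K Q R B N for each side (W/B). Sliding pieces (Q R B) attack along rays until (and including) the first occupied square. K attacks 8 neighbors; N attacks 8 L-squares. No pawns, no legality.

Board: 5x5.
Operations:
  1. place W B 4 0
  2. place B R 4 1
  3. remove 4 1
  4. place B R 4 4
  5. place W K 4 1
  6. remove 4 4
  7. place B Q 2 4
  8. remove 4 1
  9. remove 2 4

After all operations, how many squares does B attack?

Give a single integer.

Op 1: place WB@(4,0)
Op 2: place BR@(4,1)
Op 3: remove (4,1)
Op 4: place BR@(4,4)
Op 5: place WK@(4,1)
Op 6: remove (4,4)
Op 7: place BQ@(2,4)
Op 8: remove (4,1)
Op 9: remove (2,4)
Per-piece attacks for B:
Union (0 distinct): (none)

Answer: 0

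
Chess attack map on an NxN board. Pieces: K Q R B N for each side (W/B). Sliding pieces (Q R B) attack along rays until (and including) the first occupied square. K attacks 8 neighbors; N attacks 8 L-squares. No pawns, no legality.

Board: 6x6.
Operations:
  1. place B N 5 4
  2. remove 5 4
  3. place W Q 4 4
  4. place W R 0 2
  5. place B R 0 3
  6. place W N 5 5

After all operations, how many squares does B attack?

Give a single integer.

Answer: 8

Derivation:
Op 1: place BN@(5,4)
Op 2: remove (5,4)
Op 3: place WQ@(4,4)
Op 4: place WR@(0,2)
Op 5: place BR@(0,3)
Op 6: place WN@(5,5)
Per-piece attacks for B:
  BR@(0,3): attacks (0,4) (0,5) (0,2) (1,3) (2,3) (3,3) (4,3) (5,3) [ray(0,-1) blocked at (0,2)]
Union (8 distinct): (0,2) (0,4) (0,5) (1,3) (2,3) (3,3) (4,3) (5,3)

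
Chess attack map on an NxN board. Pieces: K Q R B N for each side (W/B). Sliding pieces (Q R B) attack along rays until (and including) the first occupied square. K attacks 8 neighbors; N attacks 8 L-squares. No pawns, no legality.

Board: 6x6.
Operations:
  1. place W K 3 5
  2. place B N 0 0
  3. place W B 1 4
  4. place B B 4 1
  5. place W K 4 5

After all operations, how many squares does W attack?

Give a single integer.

Op 1: place WK@(3,5)
Op 2: place BN@(0,0)
Op 3: place WB@(1,4)
Op 4: place BB@(4,1)
Op 5: place WK@(4,5)
Per-piece attacks for W:
  WB@(1,4): attacks (2,5) (2,3) (3,2) (4,1) (0,5) (0,3) [ray(1,-1) blocked at (4,1)]
  WK@(3,5): attacks (3,4) (4,5) (2,5) (4,4) (2,4)
  WK@(4,5): attacks (4,4) (5,5) (3,5) (5,4) (3,4)
Union (13 distinct): (0,3) (0,5) (2,3) (2,4) (2,5) (3,2) (3,4) (3,5) (4,1) (4,4) (4,5) (5,4) (5,5)

Answer: 13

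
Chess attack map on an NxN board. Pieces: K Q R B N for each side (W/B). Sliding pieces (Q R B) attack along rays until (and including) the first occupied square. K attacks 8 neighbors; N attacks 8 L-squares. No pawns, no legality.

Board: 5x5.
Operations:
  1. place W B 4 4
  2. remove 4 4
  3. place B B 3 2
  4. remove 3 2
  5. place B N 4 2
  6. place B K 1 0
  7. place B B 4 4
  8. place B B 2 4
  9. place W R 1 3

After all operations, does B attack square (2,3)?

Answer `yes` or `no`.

Answer: yes

Derivation:
Op 1: place WB@(4,4)
Op 2: remove (4,4)
Op 3: place BB@(3,2)
Op 4: remove (3,2)
Op 5: place BN@(4,2)
Op 6: place BK@(1,0)
Op 7: place BB@(4,4)
Op 8: place BB@(2,4)
Op 9: place WR@(1,3)
Per-piece attacks for B:
  BK@(1,0): attacks (1,1) (2,0) (0,0) (2,1) (0,1)
  BB@(2,4): attacks (3,3) (4,2) (1,3) [ray(1,-1) blocked at (4,2); ray(-1,-1) blocked at (1,3)]
  BN@(4,2): attacks (3,4) (2,3) (3,0) (2,1)
  BB@(4,4): attacks (3,3) (2,2) (1,1) (0,0)
B attacks (2,3): yes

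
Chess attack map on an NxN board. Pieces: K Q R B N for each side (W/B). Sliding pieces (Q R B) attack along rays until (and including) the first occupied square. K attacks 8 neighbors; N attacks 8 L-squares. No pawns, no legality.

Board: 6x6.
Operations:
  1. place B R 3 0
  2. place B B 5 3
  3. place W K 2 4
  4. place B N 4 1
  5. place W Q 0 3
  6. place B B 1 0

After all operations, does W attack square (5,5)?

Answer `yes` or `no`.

Op 1: place BR@(3,0)
Op 2: place BB@(5,3)
Op 3: place WK@(2,4)
Op 4: place BN@(4,1)
Op 5: place WQ@(0,3)
Op 6: place BB@(1,0)
Per-piece attacks for W:
  WQ@(0,3): attacks (0,4) (0,5) (0,2) (0,1) (0,0) (1,3) (2,3) (3,3) (4,3) (5,3) (1,4) (2,5) (1,2) (2,1) (3,0) [ray(1,0) blocked at (5,3); ray(1,-1) blocked at (3,0)]
  WK@(2,4): attacks (2,5) (2,3) (3,4) (1,4) (3,5) (3,3) (1,5) (1,3)
W attacks (5,5): no

Answer: no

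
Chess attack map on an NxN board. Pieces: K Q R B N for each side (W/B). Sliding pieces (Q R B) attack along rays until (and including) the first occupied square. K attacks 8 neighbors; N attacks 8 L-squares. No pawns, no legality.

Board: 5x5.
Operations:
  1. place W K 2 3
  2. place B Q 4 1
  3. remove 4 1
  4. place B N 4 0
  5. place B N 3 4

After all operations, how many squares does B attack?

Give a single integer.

Op 1: place WK@(2,3)
Op 2: place BQ@(4,1)
Op 3: remove (4,1)
Op 4: place BN@(4,0)
Op 5: place BN@(3,4)
Per-piece attacks for B:
  BN@(3,4): attacks (4,2) (2,2) (1,3)
  BN@(4,0): attacks (3,2) (2,1)
Union (5 distinct): (1,3) (2,1) (2,2) (3,2) (4,2)

Answer: 5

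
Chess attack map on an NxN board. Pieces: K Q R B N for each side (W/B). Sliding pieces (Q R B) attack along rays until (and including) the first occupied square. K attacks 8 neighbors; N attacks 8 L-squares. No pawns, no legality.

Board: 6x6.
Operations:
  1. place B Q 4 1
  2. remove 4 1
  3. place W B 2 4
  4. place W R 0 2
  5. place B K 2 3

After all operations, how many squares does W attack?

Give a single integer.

Op 1: place BQ@(4,1)
Op 2: remove (4,1)
Op 3: place WB@(2,4)
Op 4: place WR@(0,2)
Op 5: place BK@(2,3)
Per-piece attacks for W:
  WR@(0,2): attacks (0,3) (0,4) (0,5) (0,1) (0,0) (1,2) (2,2) (3,2) (4,2) (5,2)
  WB@(2,4): attacks (3,5) (3,3) (4,2) (5,1) (1,5) (1,3) (0,2) [ray(-1,-1) blocked at (0,2)]
Union (16 distinct): (0,0) (0,1) (0,2) (0,3) (0,4) (0,5) (1,2) (1,3) (1,5) (2,2) (3,2) (3,3) (3,5) (4,2) (5,1) (5,2)

Answer: 16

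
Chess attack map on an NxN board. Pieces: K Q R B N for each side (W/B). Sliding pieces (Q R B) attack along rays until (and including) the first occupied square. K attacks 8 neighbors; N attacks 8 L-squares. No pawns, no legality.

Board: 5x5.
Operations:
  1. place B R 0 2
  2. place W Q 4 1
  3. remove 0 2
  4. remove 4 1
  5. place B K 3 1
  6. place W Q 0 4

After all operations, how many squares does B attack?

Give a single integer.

Op 1: place BR@(0,2)
Op 2: place WQ@(4,1)
Op 3: remove (0,2)
Op 4: remove (4,1)
Op 5: place BK@(3,1)
Op 6: place WQ@(0,4)
Per-piece attacks for B:
  BK@(3,1): attacks (3,2) (3,0) (4,1) (2,1) (4,2) (4,0) (2,2) (2,0)
Union (8 distinct): (2,0) (2,1) (2,2) (3,0) (3,2) (4,0) (4,1) (4,2)

Answer: 8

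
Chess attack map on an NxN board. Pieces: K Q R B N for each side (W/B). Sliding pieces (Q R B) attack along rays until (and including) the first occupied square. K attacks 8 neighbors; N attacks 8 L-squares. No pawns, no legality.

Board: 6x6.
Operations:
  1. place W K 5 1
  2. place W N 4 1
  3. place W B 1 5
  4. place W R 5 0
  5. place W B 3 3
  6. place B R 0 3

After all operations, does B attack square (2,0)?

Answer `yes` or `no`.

Op 1: place WK@(5,1)
Op 2: place WN@(4,1)
Op 3: place WB@(1,5)
Op 4: place WR@(5,0)
Op 5: place WB@(3,3)
Op 6: place BR@(0,3)
Per-piece attacks for B:
  BR@(0,3): attacks (0,4) (0,5) (0,2) (0,1) (0,0) (1,3) (2,3) (3,3) [ray(1,0) blocked at (3,3)]
B attacks (2,0): no

Answer: no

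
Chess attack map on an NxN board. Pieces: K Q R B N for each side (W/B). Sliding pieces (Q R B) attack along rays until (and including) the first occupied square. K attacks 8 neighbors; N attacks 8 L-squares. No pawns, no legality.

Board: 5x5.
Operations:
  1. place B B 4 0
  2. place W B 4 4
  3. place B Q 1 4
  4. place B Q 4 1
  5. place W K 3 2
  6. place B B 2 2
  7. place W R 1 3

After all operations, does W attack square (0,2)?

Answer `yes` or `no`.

Answer: no

Derivation:
Op 1: place BB@(4,0)
Op 2: place WB@(4,4)
Op 3: place BQ@(1,4)
Op 4: place BQ@(4,1)
Op 5: place WK@(3,2)
Op 6: place BB@(2,2)
Op 7: place WR@(1,3)
Per-piece attacks for W:
  WR@(1,3): attacks (1,4) (1,2) (1,1) (1,0) (2,3) (3,3) (4,3) (0,3) [ray(0,1) blocked at (1,4)]
  WK@(3,2): attacks (3,3) (3,1) (4,2) (2,2) (4,3) (4,1) (2,3) (2,1)
  WB@(4,4): attacks (3,3) (2,2) [ray(-1,-1) blocked at (2,2)]
W attacks (0,2): no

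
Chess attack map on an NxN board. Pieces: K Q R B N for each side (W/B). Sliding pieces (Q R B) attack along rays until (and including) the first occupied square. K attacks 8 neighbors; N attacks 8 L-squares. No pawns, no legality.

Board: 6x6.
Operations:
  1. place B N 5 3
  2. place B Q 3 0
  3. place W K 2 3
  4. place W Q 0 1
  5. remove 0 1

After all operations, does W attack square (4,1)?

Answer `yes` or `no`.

Op 1: place BN@(5,3)
Op 2: place BQ@(3,0)
Op 3: place WK@(2,3)
Op 4: place WQ@(0,1)
Op 5: remove (0,1)
Per-piece attacks for W:
  WK@(2,3): attacks (2,4) (2,2) (3,3) (1,3) (3,4) (3,2) (1,4) (1,2)
W attacks (4,1): no

Answer: no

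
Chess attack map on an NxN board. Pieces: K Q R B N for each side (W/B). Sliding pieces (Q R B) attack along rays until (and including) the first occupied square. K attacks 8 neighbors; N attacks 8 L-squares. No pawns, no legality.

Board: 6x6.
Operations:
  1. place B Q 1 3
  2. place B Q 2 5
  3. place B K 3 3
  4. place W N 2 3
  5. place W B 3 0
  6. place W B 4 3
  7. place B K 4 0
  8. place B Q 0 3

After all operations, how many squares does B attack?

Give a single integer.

Answer: 31

Derivation:
Op 1: place BQ@(1,3)
Op 2: place BQ@(2,5)
Op 3: place BK@(3,3)
Op 4: place WN@(2,3)
Op 5: place WB@(3,0)
Op 6: place WB@(4,3)
Op 7: place BK@(4,0)
Op 8: place BQ@(0,3)
Per-piece attacks for B:
  BQ@(0,3): attacks (0,4) (0,5) (0,2) (0,1) (0,0) (1,3) (1,4) (2,5) (1,2) (2,1) (3,0) [ray(1,0) blocked at (1,3); ray(1,1) blocked at (2,5); ray(1,-1) blocked at (3,0)]
  BQ@(1,3): attacks (1,4) (1,5) (1,2) (1,1) (1,0) (2,3) (0,3) (2,4) (3,5) (2,2) (3,1) (4,0) (0,4) (0,2) [ray(1,0) blocked at (2,3); ray(-1,0) blocked at (0,3); ray(1,-1) blocked at (4,0)]
  BQ@(2,5): attacks (2,4) (2,3) (3,5) (4,5) (5,5) (1,5) (0,5) (3,4) (4,3) (1,4) (0,3) [ray(0,-1) blocked at (2,3); ray(1,-1) blocked at (4,3); ray(-1,-1) blocked at (0,3)]
  BK@(3,3): attacks (3,4) (3,2) (4,3) (2,3) (4,4) (4,2) (2,4) (2,2)
  BK@(4,0): attacks (4,1) (5,0) (3,0) (5,1) (3,1)
Union (31 distinct): (0,0) (0,1) (0,2) (0,3) (0,4) (0,5) (1,0) (1,1) (1,2) (1,3) (1,4) (1,5) (2,1) (2,2) (2,3) (2,4) (2,5) (3,0) (3,1) (3,2) (3,4) (3,5) (4,0) (4,1) (4,2) (4,3) (4,4) (4,5) (5,0) (5,1) (5,5)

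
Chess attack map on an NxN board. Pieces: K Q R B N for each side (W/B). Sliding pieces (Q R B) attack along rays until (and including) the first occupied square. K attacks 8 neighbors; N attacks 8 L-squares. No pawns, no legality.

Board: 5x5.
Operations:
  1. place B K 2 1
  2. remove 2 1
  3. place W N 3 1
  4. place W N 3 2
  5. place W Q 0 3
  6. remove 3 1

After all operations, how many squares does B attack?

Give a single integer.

Answer: 0

Derivation:
Op 1: place BK@(2,1)
Op 2: remove (2,1)
Op 3: place WN@(3,1)
Op 4: place WN@(3,2)
Op 5: place WQ@(0,3)
Op 6: remove (3,1)
Per-piece attacks for B:
Union (0 distinct): (none)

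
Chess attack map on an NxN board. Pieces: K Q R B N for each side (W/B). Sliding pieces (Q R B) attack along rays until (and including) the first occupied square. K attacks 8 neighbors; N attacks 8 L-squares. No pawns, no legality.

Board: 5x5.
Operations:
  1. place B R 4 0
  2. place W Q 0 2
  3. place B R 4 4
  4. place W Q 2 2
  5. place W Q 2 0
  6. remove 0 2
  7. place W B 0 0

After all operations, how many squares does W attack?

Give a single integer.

Answer: 19

Derivation:
Op 1: place BR@(4,0)
Op 2: place WQ@(0,2)
Op 3: place BR@(4,4)
Op 4: place WQ@(2,2)
Op 5: place WQ@(2,0)
Op 6: remove (0,2)
Op 7: place WB@(0,0)
Per-piece attacks for W:
  WB@(0,0): attacks (1,1) (2,2) [ray(1,1) blocked at (2,2)]
  WQ@(2,0): attacks (2,1) (2,2) (3,0) (4,0) (1,0) (0,0) (3,1) (4,2) (1,1) (0,2) [ray(0,1) blocked at (2,2); ray(1,0) blocked at (4,0); ray(-1,0) blocked at (0,0)]
  WQ@(2,2): attacks (2,3) (2,4) (2,1) (2,0) (3,2) (4,2) (1,2) (0,2) (3,3) (4,4) (3,1) (4,0) (1,3) (0,4) (1,1) (0,0) [ray(0,-1) blocked at (2,0); ray(1,1) blocked at (4,4); ray(1,-1) blocked at (4,0); ray(-1,-1) blocked at (0,0)]
Union (19 distinct): (0,0) (0,2) (0,4) (1,0) (1,1) (1,2) (1,3) (2,0) (2,1) (2,2) (2,3) (2,4) (3,0) (3,1) (3,2) (3,3) (4,0) (4,2) (4,4)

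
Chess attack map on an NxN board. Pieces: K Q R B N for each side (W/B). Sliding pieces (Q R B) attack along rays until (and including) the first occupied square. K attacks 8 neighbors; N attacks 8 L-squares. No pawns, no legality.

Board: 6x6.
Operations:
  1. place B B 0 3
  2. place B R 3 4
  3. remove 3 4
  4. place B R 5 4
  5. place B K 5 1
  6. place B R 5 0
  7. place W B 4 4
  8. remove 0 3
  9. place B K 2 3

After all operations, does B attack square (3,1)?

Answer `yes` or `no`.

Answer: no

Derivation:
Op 1: place BB@(0,3)
Op 2: place BR@(3,4)
Op 3: remove (3,4)
Op 4: place BR@(5,4)
Op 5: place BK@(5,1)
Op 6: place BR@(5,0)
Op 7: place WB@(4,4)
Op 8: remove (0,3)
Op 9: place BK@(2,3)
Per-piece attacks for B:
  BK@(2,3): attacks (2,4) (2,2) (3,3) (1,3) (3,4) (3,2) (1,4) (1,2)
  BR@(5,0): attacks (5,1) (4,0) (3,0) (2,0) (1,0) (0,0) [ray(0,1) blocked at (5,1)]
  BK@(5,1): attacks (5,2) (5,0) (4,1) (4,2) (4,0)
  BR@(5,4): attacks (5,5) (5,3) (5,2) (5,1) (4,4) [ray(0,-1) blocked at (5,1); ray(-1,0) blocked at (4,4)]
B attacks (3,1): no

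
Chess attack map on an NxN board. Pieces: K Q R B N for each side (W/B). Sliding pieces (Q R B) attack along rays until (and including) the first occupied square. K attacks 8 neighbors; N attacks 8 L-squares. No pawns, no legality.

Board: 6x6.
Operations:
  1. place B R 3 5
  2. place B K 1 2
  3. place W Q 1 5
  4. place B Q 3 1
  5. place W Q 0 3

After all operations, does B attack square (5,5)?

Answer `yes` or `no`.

Answer: yes

Derivation:
Op 1: place BR@(3,5)
Op 2: place BK@(1,2)
Op 3: place WQ@(1,5)
Op 4: place BQ@(3,1)
Op 5: place WQ@(0,3)
Per-piece attacks for B:
  BK@(1,2): attacks (1,3) (1,1) (2,2) (0,2) (2,3) (2,1) (0,3) (0,1)
  BQ@(3,1): attacks (3,2) (3,3) (3,4) (3,5) (3,0) (4,1) (5,1) (2,1) (1,1) (0,1) (4,2) (5,3) (4,0) (2,2) (1,3) (0,4) (2,0) [ray(0,1) blocked at (3,5)]
  BR@(3,5): attacks (3,4) (3,3) (3,2) (3,1) (4,5) (5,5) (2,5) (1,5) [ray(0,-1) blocked at (3,1); ray(-1,0) blocked at (1,5)]
B attacks (5,5): yes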